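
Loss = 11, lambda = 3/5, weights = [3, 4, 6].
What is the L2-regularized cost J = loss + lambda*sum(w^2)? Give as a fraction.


L2 sq norm = sum(w^2) = 61. J = 11 + 3/5 * 61 = 238/5.

238/5


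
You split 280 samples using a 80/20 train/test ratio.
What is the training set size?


Test set = 280 * 20% = 56. Training set = 280 - 56 = 224.

224


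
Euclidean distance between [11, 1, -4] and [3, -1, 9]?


d = sqrt(sum of squared differences). (11-3)^2=64, (1--1)^2=4, (-4-9)^2=169. Sum = 237.

sqrt(237)


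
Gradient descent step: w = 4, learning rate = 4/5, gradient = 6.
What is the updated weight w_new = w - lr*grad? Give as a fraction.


w_new = 4 - 4/5 * 6 = 4 - 24/5 = -4/5.

-4/5


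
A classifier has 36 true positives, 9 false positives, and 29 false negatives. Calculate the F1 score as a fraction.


Precision = 36/45 = 4/5. Recall = 36/65 = 36/65. F1 = 2*P*R/(P+R) = 36/55.

36/55


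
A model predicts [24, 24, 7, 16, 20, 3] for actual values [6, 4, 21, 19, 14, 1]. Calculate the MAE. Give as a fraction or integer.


MAE = (1/6) * (|6-24|=18 + |4-24|=20 + |21-7|=14 + |19-16|=3 + |14-20|=6 + |1-3|=2). Sum = 63. MAE = 21/2.

21/2


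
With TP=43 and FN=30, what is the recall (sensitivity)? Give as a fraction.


Recall = TP / (TP + FN) = 43 / 73 = 43/73.

43/73


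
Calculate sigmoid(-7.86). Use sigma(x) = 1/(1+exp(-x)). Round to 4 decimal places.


sigma(-7.86) = 1/(1+e^(7.86)) = 1/(1+2591.520375) = 1/2592.520375 = 0.0004.

0.0004


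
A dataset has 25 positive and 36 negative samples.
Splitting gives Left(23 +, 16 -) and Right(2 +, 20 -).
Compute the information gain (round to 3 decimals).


H(parent) = 0.9764. H(left) = 0.9766, H(right) = 0.4395. Weighted = (39/61)*0.9766 + (22/61)*0.4395 = 0.7829. IG = 0.9764 - 0.7829 = 0.1935, which rounds to 0.194.

0.194


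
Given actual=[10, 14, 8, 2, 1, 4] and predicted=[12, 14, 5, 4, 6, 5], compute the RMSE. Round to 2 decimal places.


MSE = 7.1667. RMSE = sqrt(7.1667) = 2.68.

2.68


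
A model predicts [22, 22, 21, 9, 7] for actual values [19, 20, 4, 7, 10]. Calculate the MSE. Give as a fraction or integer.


MSE = (1/5) * ((19-22)^2=9 + (20-22)^2=4 + (4-21)^2=289 + (7-9)^2=4 + (10-7)^2=9). Sum = 315. MSE = 63.

63


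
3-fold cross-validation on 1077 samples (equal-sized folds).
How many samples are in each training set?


Each validation fold has 1077/3 = 359 samples. Training set = 1077 - 359 = 718.

718


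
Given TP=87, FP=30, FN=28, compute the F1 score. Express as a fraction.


Precision = 87/117 = 29/39. Recall = 87/115 = 87/115. F1 = 2*P*R/(P+R) = 3/4.

3/4


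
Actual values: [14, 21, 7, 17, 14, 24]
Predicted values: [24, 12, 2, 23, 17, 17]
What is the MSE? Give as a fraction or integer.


MSE = (1/6) * ((14-24)^2=100 + (21-12)^2=81 + (7-2)^2=25 + (17-23)^2=36 + (14-17)^2=9 + (24-17)^2=49). Sum = 300. MSE = 50.

50


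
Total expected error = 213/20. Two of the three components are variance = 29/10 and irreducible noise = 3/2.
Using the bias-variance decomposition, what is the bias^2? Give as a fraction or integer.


Total error = bias^2 + variance + irreducible noise. So bias^2 = 213/20 - 29/10 - 3/2 = 25/4.

25/4


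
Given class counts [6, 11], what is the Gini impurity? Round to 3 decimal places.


Total = 17. Proportions: 6/17, 11/17. sum(p_i^2) = 0.5433. Gini = 1 - 0.5433 = 0.4567, which rounds to 0.457.

0.457


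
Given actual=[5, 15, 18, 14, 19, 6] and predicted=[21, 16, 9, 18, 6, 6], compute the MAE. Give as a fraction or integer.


MAE = (1/6) * (|5-21|=16 + |15-16|=1 + |18-9|=9 + |14-18|=4 + |19-6|=13 + |6-6|=0). Sum = 43. MAE = 43/6.

43/6


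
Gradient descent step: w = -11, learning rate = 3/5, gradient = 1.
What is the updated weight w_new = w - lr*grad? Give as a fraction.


w_new = -11 - 3/5 * 1 = -11 - 3/5 = -58/5.

-58/5


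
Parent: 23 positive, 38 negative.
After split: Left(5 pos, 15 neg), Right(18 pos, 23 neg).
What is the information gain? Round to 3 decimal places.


H(parent) = 0.9559. H(left) = 0.8113, H(right) = 0.9892. Weighted = (20/61)*0.8113 + (41/61)*0.9892 = 0.9309. IG = 0.9559 - 0.9309 = 0.0250, which rounds to 0.025.

0.025


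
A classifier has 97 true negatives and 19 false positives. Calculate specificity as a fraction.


Specificity = TN / (TN + FP) = 97 / 116 = 97/116.

97/116


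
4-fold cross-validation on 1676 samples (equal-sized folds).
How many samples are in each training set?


Each validation fold has 1676/4 = 419 samples. Training set = 1676 - 419 = 1257.

1257


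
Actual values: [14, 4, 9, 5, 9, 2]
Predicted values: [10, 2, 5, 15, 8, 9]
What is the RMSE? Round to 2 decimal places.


MSE = 31.0000. RMSE = sqrt(31.0000) = 5.57.

5.57


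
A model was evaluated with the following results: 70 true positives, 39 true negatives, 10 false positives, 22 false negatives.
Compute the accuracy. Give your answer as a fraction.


Accuracy = (TP + TN) / (TP + TN + FP + FN) = (70 + 39) / 141 = 109/141.

109/141


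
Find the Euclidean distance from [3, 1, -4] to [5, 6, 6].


d = sqrt(sum of squared differences). (3-5)^2=4, (1-6)^2=25, (-4-6)^2=100. Sum = 129.

sqrt(129)


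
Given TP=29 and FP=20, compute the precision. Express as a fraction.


Precision = TP / (TP + FP) = 29 / 49 = 29/49.

29/49


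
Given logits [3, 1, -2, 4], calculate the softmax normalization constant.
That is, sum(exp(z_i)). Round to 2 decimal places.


Denom = e^3=20.0855 + e^1=2.7183 + e^-2=0.1353 + e^4=54.5982. Sum = 77.5373, which rounds to 77.54.

77.54


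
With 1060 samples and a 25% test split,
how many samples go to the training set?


Test set = 1060 * 25% = 265. Training set = 1060 - 265 = 795.

795


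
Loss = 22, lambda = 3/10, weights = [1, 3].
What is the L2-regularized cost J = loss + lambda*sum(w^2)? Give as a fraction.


L2 sq norm = sum(w^2) = 10. J = 22 + 3/10 * 10 = 25.

25


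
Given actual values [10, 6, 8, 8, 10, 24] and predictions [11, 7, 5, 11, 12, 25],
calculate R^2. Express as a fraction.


Mean(y) = 11. SS_res = 25. SS_tot = 214. R^2 = 1 - 25/(214) = 189/214.

189/214


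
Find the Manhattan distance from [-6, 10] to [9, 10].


d = sum of absolute differences: |-6-9|=15 + |10-10|=0 = 15.

15


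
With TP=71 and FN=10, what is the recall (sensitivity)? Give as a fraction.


Recall = TP / (TP + FN) = 71 / 81 = 71/81.

71/81


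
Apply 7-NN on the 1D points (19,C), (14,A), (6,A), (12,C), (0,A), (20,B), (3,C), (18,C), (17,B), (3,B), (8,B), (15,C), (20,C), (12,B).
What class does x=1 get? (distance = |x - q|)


Distances: |19-1|=18, |14-1|=13, |6-1|=5, |12-1|=11, |0-1|=1, |20-1|=19, |3-1|=2, |18-1|=17, |17-1|=16, |3-1|=2, |8-1|=7, |15-1|=14, |20-1|=19, |12-1|=11. 7 nearest: (0,A), (3,B), (3,C), (6,A), (8,B), (12,B), (12,C). Counts: {'A': 2, 'B': 3, 'C': 2}. Majority class: B.

B


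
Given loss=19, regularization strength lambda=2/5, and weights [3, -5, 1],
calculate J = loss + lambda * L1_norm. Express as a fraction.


L1 norm = sum(|w|) = 9. J = 19 + 2/5 * 9 = 113/5.

113/5


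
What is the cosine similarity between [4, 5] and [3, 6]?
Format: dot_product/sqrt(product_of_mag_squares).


dot = 42. |a|^2 = 41, |b|^2 = 45. cos = 42/sqrt(1845).

42/sqrt(1845)


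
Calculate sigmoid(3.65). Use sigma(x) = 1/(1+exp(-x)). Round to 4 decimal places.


sigma(3.65) = 1/(1+e^(-3.65)) = 1/(1+0.025991) = 1/1.025991 = 0.9747.

0.9747


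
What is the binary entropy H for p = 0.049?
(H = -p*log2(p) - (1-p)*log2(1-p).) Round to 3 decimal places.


H = -0.049*log2(0.049) - 0.951*log2(0.951) = 0.282.

0.282


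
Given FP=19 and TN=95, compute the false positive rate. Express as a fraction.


FPR = FP / (FP + TN) = 19 / 114 = 1/6.

1/6


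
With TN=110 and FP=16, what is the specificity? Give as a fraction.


Specificity = TN / (TN + FP) = 110 / 126 = 55/63.

55/63


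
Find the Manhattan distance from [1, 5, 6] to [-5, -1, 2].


d = sum of absolute differences: |1--5|=6 + |5--1|=6 + |6-2|=4 = 16.

16


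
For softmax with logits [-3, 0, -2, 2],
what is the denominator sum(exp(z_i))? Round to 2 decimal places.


Denom = e^-3=0.0498 + e^0=1.0000 + e^-2=0.1353 + e^2=7.3891. Sum = 8.5742, which rounds to 8.57.

8.57


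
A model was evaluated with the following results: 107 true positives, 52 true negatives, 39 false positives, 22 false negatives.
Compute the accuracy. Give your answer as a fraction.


Accuracy = (TP + TN) / (TP + TN + FP + FN) = (107 + 52) / 220 = 159/220.

159/220


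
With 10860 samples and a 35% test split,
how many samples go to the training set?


Test set = 10860 * 35% = 3801. Training set = 10860 - 3801 = 7059.

7059


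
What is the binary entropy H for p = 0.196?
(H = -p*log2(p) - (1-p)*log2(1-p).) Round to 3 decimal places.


H = -0.196*log2(0.196) - 0.804*log2(0.804) = 0.714.

0.714


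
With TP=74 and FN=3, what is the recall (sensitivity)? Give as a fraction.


Recall = TP / (TP + FN) = 74 / 77 = 74/77.

74/77


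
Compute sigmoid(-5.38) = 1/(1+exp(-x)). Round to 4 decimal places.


sigma(-5.38) = 1/(1+e^(5.38)) = 1/(1+217.022275) = 1/218.022275 = 0.0046.

0.0046


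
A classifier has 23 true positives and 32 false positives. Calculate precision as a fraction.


Precision = TP / (TP + FP) = 23 / 55 = 23/55.

23/55


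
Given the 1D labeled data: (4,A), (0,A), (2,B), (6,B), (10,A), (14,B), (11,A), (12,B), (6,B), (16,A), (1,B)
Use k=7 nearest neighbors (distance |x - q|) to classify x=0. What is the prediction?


Distances: |4-0|=4, |0-0|=0, |2-0|=2, |6-0|=6, |10-0|=10, |14-0|=14, |11-0|=11, |12-0|=12, |6-0|=6, |16-0|=16, |1-0|=1. 7 nearest: (0,A), (1,B), (2,B), (4,A), (6,B), (6,B), (10,A). Counts: {'A': 3, 'B': 4}. Majority class: B.

B


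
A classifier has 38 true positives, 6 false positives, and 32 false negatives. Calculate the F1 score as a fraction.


Precision = 38/44 = 19/22. Recall = 38/70 = 19/35. F1 = 2*P*R/(P+R) = 2/3.

2/3


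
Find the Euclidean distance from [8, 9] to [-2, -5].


d = sqrt(sum of squared differences). (8--2)^2=100, (9--5)^2=196. Sum = 296.

sqrt(296)


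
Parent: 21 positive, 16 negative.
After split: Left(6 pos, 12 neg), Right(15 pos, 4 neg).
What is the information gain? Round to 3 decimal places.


H(parent) = 0.9868. H(left) = 0.9183, H(right) = 0.7425. Weighted = (18/37)*0.9183 + (19/37)*0.7425 = 0.8280. IG = 0.9868 - 0.8280 = 0.1588, which rounds to 0.159.

0.159


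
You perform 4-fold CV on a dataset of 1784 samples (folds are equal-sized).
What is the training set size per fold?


Each validation fold has 1784/4 = 446 samples. Training set = 1784 - 446 = 1338.

1338


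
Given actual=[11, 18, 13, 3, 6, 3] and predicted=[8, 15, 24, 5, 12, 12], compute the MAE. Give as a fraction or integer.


MAE = (1/6) * (|11-8|=3 + |18-15|=3 + |13-24|=11 + |3-5|=2 + |6-12|=6 + |3-12|=9). Sum = 34. MAE = 17/3.

17/3


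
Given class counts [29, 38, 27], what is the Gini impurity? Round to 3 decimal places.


Total = 94. Proportions: 29/94, 38/94, 27/94. sum(p_i^2) = 0.3411. Gini = 1 - 0.3411 = 0.6589, which rounds to 0.659.

0.659


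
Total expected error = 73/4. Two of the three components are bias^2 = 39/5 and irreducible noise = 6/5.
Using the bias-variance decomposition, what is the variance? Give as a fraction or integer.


Total error = bias^2 + variance + irreducible noise. So variance = 73/4 - 39/5 - 6/5 = 37/4.

37/4


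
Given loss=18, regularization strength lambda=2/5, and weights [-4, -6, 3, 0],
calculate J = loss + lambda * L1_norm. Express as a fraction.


L1 norm = sum(|w|) = 13. J = 18 + 2/5 * 13 = 116/5.

116/5


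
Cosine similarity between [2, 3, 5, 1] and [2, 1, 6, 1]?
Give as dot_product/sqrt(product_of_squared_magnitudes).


dot = 38. |a|^2 = 39, |b|^2 = 42. cos = 38/sqrt(1638).

38/sqrt(1638)


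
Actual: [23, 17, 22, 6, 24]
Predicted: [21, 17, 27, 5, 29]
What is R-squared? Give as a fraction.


Mean(y) = 92/5. SS_res = 55. SS_tot = 1106/5. R^2 = 1 - 55/(1106/5) = 831/1106.

831/1106


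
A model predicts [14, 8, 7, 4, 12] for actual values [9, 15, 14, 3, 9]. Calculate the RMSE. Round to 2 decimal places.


MSE = 26.6000. RMSE = sqrt(26.6000) = 5.16.

5.16


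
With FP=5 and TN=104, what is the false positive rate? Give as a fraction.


FPR = FP / (FP + TN) = 5 / 109 = 5/109.

5/109


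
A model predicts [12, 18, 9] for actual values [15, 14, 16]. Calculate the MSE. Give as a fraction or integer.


MSE = (1/3) * ((15-12)^2=9 + (14-18)^2=16 + (16-9)^2=49). Sum = 74. MSE = 74/3.

74/3


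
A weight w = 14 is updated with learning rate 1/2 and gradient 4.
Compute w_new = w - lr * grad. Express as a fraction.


w_new = 14 - 1/2 * 4 = 14 - 2 = 12.

12


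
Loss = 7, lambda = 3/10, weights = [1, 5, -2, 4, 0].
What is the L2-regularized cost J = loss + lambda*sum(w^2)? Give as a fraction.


L2 sq norm = sum(w^2) = 46. J = 7 + 3/10 * 46 = 104/5.

104/5


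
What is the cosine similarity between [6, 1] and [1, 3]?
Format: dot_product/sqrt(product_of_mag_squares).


dot = 9. |a|^2 = 37, |b|^2 = 10. cos = 9/sqrt(370).

9/sqrt(370)


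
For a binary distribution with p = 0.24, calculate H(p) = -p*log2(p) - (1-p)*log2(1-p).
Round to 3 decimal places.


H = -0.24*log2(0.24) - 0.76*log2(0.76) = 0.795.

0.795


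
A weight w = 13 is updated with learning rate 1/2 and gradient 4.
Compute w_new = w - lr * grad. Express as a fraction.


w_new = 13 - 1/2 * 4 = 13 - 2 = 11.

11


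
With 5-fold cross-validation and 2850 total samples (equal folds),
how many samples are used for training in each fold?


Each validation fold has 2850/5 = 570 samples. Training set = 2850 - 570 = 2280.

2280


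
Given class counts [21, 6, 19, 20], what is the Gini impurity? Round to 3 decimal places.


Total = 66. Proportions: 21/66, 6/66, 19/66, 20/66. sum(p_i^2) = 0.2842. Gini = 1 - 0.2842 = 0.7158, which rounds to 0.716.

0.716


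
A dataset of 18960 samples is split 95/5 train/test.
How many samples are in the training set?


Test set = 18960 * 5% = 948. Training set = 18960 - 948 = 18012.

18012


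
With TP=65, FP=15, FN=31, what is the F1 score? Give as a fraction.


Precision = 65/80 = 13/16. Recall = 65/96 = 65/96. F1 = 2*P*R/(P+R) = 65/88.

65/88


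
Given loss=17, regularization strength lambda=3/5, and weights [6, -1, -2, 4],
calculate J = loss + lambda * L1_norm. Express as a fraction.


L1 norm = sum(|w|) = 13. J = 17 + 3/5 * 13 = 124/5.

124/5


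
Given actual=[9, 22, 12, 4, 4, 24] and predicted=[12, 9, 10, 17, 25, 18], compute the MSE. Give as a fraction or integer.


MSE = (1/6) * ((9-12)^2=9 + (22-9)^2=169 + (12-10)^2=4 + (4-17)^2=169 + (4-25)^2=441 + (24-18)^2=36). Sum = 828. MSE = 138.

138


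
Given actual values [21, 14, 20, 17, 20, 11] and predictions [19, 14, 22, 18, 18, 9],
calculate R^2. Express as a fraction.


Mean(y) = 103/6. SS_res = 17. SS_tot = 473/6. R^2 = 1 - 17/(473/6) = 371/473.

371/473


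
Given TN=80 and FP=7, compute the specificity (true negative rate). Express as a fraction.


Specificity = TN / (TN + FP) = 80 / 87 = 80/87.

80/87


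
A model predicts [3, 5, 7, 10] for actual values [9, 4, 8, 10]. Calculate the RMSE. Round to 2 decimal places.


MSE = 9.5000. RMSE = sqrt(9.5000) = 3.08.

3.08


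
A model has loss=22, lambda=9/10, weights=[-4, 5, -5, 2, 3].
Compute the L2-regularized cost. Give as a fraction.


L2 sq norm = sum(w^2) = 79. J = 22 + 9/10 * 79 = 931/10.

931/10


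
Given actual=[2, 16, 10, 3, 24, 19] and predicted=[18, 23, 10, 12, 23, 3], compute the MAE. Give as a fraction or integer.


MAE = (1/6) * (|2-18|=16 + |16-23|=7 + |10-10|=0 + |3-12|=9 + |24-23|=1 + |19-3|=16). Sum = 49. MAE = 49/6.

49/6


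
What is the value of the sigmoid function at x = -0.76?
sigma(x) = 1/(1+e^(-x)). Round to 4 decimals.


sigma(-0.76) = 1/(1+e^(0.76)) = 1/(1+2.138276) = 1/3.138276 = 0.3186.

0.3186


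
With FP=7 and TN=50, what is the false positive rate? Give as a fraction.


FPR = FP / (FP + TN) = 7 / 57 = 7/57.

7/57


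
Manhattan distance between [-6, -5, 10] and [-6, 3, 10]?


d = sum of absolute differences: |-6--6|=0 + |-5-3|=8 + |10-10|=0 = 8.

8


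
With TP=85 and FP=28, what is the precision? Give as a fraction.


Precision = TP / (TP + FP) = 85 / 113 = 85/113.

85/113


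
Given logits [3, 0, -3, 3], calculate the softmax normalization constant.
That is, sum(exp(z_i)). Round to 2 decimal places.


Denom = e^3=20.0855 + e^0=1.0000 + e^-3=0.0498 + e^3=20.0855. Sum = 41.2208, which rounds to 41.22.

41.22


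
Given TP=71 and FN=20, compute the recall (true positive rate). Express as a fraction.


Recall = TP / (TP + FN) = 71 / 91 = 71/91.

71/91


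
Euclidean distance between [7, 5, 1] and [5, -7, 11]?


d = sqrt(sum of squared differences). (7-5)^2=4, (5--7)^2=144, (1-11)^2=100. Sum = 248.

sqrt(248)


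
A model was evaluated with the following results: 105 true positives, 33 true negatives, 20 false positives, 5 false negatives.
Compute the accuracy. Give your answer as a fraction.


Accuracy = (TP + TN) / (TP + TN + FP + FN) = (105 + 33) / 163 = 138/163.

138/163


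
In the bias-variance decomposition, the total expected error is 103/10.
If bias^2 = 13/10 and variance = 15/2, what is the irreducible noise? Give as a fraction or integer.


Total error = bias^2 + variance + irreducible noise. So irreducible noise = 103/10 - 13/10 - 15/2 = 3/2.

3/2


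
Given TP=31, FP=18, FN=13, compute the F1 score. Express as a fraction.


Precision = 31/49 = 31/49. Recall = 31/44 = 31/44. F1 = 2*P*R/(P+R) = 2/3.

2/3


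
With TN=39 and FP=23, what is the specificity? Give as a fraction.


Specificity = TN / (TN + FP) = 39 / 62 = 39/62.

39/62


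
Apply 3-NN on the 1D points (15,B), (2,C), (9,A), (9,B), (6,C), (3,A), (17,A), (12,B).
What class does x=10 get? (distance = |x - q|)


Distances: |15-10|=5, |2-10|=8, |9-10|=1, |9-10|=1, |6-10|=4, |3-10|=7, |17-10|=7, |12-10|=2. 3 nearest: (9,A), (9,B), (12,B). Counts: {'A': 1, 'B': 2}. Majority class: B.

B


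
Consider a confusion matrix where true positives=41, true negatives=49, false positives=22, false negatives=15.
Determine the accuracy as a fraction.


Accuracy = (TP + TN) / (TP + TN + FP + FN) = (41 + 49) / 127 = 90/127.

90/127


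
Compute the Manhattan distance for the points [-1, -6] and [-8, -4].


d = sum of absolute differences: |-1--8|=7 + |-6--4|=2 = 9.

9


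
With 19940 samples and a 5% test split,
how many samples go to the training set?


Test set = 19940 * 5% = 997. Training set = 19940 - 997 = 18943.

18943


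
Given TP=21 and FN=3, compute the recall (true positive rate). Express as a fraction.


Recall = TP / (TP + FN) = 21 / 24 = 7/8.

7/8


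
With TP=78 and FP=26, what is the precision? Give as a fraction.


Precision = TP / (TP + FP) = 78 / 104 = 3/4.

3/4


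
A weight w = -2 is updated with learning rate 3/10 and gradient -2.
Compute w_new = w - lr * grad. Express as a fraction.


w_new = -2 - 3/10 * -2 = -2 - -3/5 = -7/5.

-7/5


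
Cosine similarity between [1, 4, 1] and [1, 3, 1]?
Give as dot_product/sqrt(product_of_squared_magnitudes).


dot = 14. |a|^2 = 18, |b|^2 = 11. cos = 14/sqrt(198).

14/sqrt(198)


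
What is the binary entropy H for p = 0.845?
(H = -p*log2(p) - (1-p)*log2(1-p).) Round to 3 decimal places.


H = -0.845*log2(0.845) - 0.155*log2(0.155) = 0.622.

0.622


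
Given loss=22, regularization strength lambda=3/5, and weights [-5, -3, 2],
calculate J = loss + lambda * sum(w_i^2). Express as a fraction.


L2 sq norm = sum(w^2) = 38. J = 22 + 3/5 * 38 = 224/5.

224/5


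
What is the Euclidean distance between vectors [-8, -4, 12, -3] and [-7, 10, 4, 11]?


d = sqrt(sum of squared differences). (-8--7)^2=1, (-4-10)^2=196, (12-4)^2=64, (-3-11)^2=196. Sum = 457.

sqrt(457)


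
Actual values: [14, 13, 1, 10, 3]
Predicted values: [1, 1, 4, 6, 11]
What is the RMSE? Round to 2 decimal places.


MSE = 80.4000. RMSE = sqrt(80.4000) = 8.97.

8.97


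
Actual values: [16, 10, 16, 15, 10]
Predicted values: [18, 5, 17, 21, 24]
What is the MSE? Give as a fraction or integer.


MSE = (1/5) * ((16-18)^2=4 + (10-5)^2=25 + (16-17)^2=1 + (15-21)^2=36 + (10-24)^2=196). Sum = 262. MSE = 262/5.

262/5


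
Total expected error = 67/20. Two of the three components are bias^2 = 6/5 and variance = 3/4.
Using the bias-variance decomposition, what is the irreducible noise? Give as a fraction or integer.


Total error = bias^2 + variance + irreducible noise. So irreducible noise = 67/20 - 6/5 - 3/4 = 7/5.

7/5


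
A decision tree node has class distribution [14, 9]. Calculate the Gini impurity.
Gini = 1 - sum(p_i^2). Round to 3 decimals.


Total = 23. Proportions: 14/23, 9/23. sum(p_i^2) = 0.5236. Gini = 1 - 0.5236 = 0.4764, which rounds to 0.476.

0.476


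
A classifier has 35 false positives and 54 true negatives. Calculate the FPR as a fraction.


FPR = FP / (FP + TN) = 35 / 89 = 35/89.

35/89


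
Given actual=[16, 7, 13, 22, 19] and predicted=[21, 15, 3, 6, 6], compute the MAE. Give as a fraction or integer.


MAE = (1/5) * (|16-21|=5 + |7-15|=8 + |13-3|=10 + |22-6|=16 + |19-6|=13). Sum = 52. MAE = 52/5.

52/5


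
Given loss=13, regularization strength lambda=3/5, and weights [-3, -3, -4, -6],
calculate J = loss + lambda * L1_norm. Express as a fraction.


L1 norm = sum(|w|) = 16. J = 13 + 3/5 * 16 = 113/5.

113/5


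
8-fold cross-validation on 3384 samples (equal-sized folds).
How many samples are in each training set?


Each validation fold has 3384/8 = 423 samples. Training set = 3384 - 423 = 2961.

2961


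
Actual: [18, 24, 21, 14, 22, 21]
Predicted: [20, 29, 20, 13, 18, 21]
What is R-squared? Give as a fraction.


Mean(y) = 20. SS_res = 47. SS_tot = 62. R^2 = 1 - 47/(62) = 15/62.

15/62


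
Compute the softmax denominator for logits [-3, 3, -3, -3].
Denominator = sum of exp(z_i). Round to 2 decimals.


Denom = e^-3=0.0498 + e^3=20.0855 + e^-3=0.0498 + e^-3=0.0498. Sum = 20.2349, which rounds to 20.23.

20.23


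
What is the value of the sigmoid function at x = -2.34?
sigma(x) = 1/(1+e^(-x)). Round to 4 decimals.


sigma(-2.34) = 1/(1+e^(2.34)) = 1/(1+10.381237) = 1/11.381237 = 0.0879.

0.0879


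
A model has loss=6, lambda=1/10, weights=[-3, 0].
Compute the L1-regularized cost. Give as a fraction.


L1 norm = sum(|w|) = 3. J = 6 + 1/10 * 3 = 63/10.

63/10


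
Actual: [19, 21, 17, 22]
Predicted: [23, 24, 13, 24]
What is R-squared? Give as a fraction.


Mean(y) = 79/4. SS_res = 45. SS_tot = 59/4. R^2 = 1 - 45/(59/4) = -121/59.

-121/59


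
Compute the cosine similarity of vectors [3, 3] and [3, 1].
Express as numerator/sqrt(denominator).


dot = 12. |a|^2 = 18, |b|^2 = 10. cos = 12/sqrt(180).

12/sqrt(180)


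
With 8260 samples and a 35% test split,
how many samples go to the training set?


Test set = 8260 * 35% = 2891. Training set = 8260 - 2891 = 5369.

5369


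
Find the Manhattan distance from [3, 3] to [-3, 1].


d = sum of absolute differences: |3--3|=6 + |3-1|=2 = 8.

8


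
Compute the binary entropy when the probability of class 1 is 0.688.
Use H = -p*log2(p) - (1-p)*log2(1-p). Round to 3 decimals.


H = -0.688*log2(0.688) - 0.312*log2(0.312) = 0.895.

0.895


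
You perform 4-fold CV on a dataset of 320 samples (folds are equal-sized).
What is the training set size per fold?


Each validation fold has 320/4 = 80 samples. Training set = 320 - 80 = 240.

240


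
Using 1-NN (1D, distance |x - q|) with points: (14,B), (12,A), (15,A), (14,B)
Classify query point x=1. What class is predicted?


Distances: |14-1|=13, |12-1|=11, |15-1|=14, |14-1|=13. 1 nearest: (12,A). Counts: {'A': 1}. Majority class: A.

A


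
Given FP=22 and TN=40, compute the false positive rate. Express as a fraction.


FPR = FP / (FP + TN) = 22 / 62 = 11/31.

11/31


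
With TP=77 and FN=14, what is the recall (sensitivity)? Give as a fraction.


Recall = TP / (TP + FN) = 77 / 91 = 11/13.

11/13


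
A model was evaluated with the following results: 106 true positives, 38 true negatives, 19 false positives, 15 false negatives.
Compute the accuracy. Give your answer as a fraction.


Accuracy = (TP + TN) / (TP + TN + FP + FN) = (106 + 38) / 178 = 72/89.

72/89


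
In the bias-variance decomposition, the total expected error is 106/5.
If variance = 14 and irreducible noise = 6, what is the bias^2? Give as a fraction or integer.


Total error = bias^2 + variance + irreducible noise. So bias^2 = 106/5 - 14 - 6 = 6/5.

6/5


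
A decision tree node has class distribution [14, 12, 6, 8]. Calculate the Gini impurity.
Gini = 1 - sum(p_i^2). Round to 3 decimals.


Total = 40. Proportions: 14/40, 12/40, 6/40, 8/40. sum(p_i^2) = 0.2750. Gini = 1 - 0.2750 = 0.7250, which rounds to 0.725.

0.725


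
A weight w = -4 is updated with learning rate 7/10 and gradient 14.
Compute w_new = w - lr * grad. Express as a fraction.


w_new = -4 - 7/10 * 14 = -4 - 49/5 = -69/5.

-69/5


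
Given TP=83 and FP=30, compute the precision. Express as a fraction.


Precision = TP / (TP + FP) = 83 / 113 = 83/113.

83/113


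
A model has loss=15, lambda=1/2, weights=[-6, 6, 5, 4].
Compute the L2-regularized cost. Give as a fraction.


L2 sq norm = sum(w^2) = 113. J = 15 + 1/2 * 113 = 143/2.

143/2


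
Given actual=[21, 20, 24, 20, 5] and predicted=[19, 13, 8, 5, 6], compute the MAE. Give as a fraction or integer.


MAE = (1/5) * (|21-19|=2 + |20-13|=7 + |24-8|=16 + |20-5|=15 + |5-6|=1). Sum = 41. MAE = 41/5.

41/5


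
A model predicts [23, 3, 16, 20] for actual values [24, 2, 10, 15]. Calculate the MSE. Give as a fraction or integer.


MSE = (1/4) * ((24-23)^2=1 + (2-3)^2=1 + (10-16)^2=36 + (15-20)^2=25). Sum = 63. MSE = 63/4.

63/4


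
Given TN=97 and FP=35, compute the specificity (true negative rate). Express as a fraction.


Specificity = TN / (TN + FP) = 97 / 132 = 97/132.

97/132


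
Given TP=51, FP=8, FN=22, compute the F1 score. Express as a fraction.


Precision = 51/59 = 51/59. Recall = 51/73 = 51/73. F1 = 2*P*R/(P+R) = 17/22.

17/22


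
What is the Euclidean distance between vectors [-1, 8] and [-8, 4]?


d = sqrt(sum of squared differences). (-1--8)^2=49, (8-4)^2=16. Sum = 65.

sqrt(65)


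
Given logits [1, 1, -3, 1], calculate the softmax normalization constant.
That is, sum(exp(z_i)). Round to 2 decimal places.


Denom = e^1=2.7183 + e^1=2.7183 + e^-3=0.0498 + e^1=2.7183. Sum = 8.2047, which rounds to 8.20.

8.20


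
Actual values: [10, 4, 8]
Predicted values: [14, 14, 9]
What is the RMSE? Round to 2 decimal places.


MSE = 39.0000. RMSE = sqrt(39.0000) = 6.24.

6.24


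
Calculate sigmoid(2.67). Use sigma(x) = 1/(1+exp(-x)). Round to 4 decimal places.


sigma(2.67) = 1/(1+e^(-2.67)) = 1/(1+0.069252) = 1/1.069252 = 0.9352.

0.9352


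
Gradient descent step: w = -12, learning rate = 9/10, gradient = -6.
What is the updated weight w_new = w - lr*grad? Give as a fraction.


w_new = -12 - 9/10 * -6 = -12 - -27/5 = -33/5.

-33/5


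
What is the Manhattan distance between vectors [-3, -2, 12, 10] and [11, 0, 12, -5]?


d = sum of absolute differences: |-3-11|=14 + |-2-0|=2 + |12-12|=0 + |10--5|=15 = 31.

31


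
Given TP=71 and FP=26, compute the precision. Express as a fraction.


Precision = TP / (TP + FP) = 71 / 97 = 71/97.

71/97


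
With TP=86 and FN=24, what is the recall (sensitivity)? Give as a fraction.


Recall = TP / (TP + FN) = 86 / 110 = 43/55.

43/55


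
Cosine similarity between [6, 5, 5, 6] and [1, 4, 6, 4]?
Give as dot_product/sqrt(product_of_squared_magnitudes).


dot = 80. |a|^2 = 122, |b|^2 = 69. cos = 80/sqrt(8418).

80/sqrt(8418)


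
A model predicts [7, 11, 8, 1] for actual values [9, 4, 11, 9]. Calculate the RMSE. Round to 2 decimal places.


MSE = 31.5000. RMSE = sqrt(31.5000) = 5.61.

5.61


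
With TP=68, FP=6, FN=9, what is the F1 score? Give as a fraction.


Precision = 68/74 = 34/37. Recall = 68/77 = 68/77. F1 = 2*P*R/(P+R) = 136/151.

136/151


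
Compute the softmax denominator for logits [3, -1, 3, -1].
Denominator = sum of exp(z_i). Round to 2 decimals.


Denom = e^3=20.0855 + e^-1=0.3679 + e^3=20.0855 + e^-1=0.3679. Sum = 40.9068, which rounds to 40.91.

40.91


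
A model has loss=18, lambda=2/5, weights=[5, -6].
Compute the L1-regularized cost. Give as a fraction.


L1 norm = sum(|w|) = 11. J = 18 + 2/5 * 11 = 112/5.

112/5


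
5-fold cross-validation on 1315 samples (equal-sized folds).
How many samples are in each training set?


Each validation fold has 1315/5 = 263 samples. Training set = 1315 - 263 = 1052.

1052


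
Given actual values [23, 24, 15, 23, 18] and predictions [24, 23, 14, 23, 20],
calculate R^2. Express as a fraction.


Mean(y) = 103/5. SS_res = 7. SS_tot = 306/5. R^2 = 1 - 7/(306/5) = 271/306.

271/306


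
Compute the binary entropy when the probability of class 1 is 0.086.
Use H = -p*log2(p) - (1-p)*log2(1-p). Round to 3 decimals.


H = -0.086*log2(0.086) - 0.914*log2(0.914) = 0.423.

0.423


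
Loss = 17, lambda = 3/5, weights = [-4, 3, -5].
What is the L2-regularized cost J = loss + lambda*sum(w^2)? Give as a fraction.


L2 sq norm = sum(w^2) = 50. J = 17 + 3/5 * 50 = 47.

47


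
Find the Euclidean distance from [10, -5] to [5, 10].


d = sqrt(sum of squared differences). (10-5)^2=25, (-5-10)^2=225. Sum = 250.

sqrt(250)


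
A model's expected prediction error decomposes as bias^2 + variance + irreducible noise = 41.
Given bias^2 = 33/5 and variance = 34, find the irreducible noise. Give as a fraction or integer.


Total error = bias^2 + variance + irreducible noise. So irreducible noise = 41 - 33/5 - 34 = 2/5.

2/5


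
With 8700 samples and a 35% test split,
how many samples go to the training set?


Test set = 8700 * 35% = 3045. Training set = 8700 - 3045 = 5655.

5655


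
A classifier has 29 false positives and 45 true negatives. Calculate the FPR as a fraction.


FPR = FP / (FP + TN) = 29 / 74 = 29/74.

29/74


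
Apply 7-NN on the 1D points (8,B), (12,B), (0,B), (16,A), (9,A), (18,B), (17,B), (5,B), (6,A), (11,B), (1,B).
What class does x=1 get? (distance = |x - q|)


Distances: |8-1|=7, |12-1|=11, |0-1|=1, |16-1|=15, |9-1|=8, |18-1|=17, |17-1|=16, |5-1|=4, |6-1|=5, |11-1|=10, |1-1|=0. 7 nearest: (1,B), (0,B), (5,B), (6,A), (8,B), (9,A), (11,B). Counts: {'B': 5, 'A': 2}. Majority class: B.

B


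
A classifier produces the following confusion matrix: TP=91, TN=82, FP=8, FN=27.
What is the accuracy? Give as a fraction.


Accuracy = (TP + TN) / (TP + TN + FP + FN) = (91 + 82) / 208 = 173/208.

173/208


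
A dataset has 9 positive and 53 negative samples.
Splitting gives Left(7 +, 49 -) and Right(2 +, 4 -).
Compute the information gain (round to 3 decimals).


H(parent) = 0.5976. H(left) = 0.5436, H(right) = 0.9183. Weighted = (56/62)*0.5436 + (6/62)*0.9183 = 0.5799. IG = 0.5976 - 0.5799 = 0.0177, which rounds to 0.018.

0.018


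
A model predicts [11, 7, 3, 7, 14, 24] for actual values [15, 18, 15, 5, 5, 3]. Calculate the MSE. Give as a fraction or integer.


MSE = (1/6) * ((15-11)^2=16 + (18-7)^2=121 + (15-3)^2=144 + (5-7)^2=4 + (5-14)^2=81 + (3-24)^2=441). Sum = 807. MSE = 269/2.

269/2


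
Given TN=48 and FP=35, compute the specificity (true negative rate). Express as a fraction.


Specificity = TN / (TN + FP) = 48 / 83 = 48/83.

48/83


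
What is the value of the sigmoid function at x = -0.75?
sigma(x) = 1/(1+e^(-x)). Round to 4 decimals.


sigma(-0.75) = 1/(1+e^(0.75)) = 1/(1+2.117000) = 1/3.117000 = 0.3208.

0.3208


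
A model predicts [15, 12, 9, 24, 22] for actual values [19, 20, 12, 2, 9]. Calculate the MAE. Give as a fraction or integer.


MAE = (1/5) * (|19-15|=4 + |20-12|=8 + |12-9|=3 + |2-24|=22 + |9-22|=13). Sum = 50. MAE = 10.

10


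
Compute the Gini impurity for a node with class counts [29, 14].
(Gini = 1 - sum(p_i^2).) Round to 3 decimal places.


Total = 43. Proportions: 29/43, 14/43. sum(p_i^2) = 0.5608. Gini = 1 - 0.5608 = 0.4392, which rounds to 0.439.

0.439


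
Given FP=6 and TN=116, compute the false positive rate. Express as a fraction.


FPR = FP / (FP + TN) = 6 / 122 = 3/61.

3/61


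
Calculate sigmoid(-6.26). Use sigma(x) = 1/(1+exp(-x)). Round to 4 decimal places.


sigma(-6.26) = 1/(1+e^(6.26)) = 1/(1+523.218940) = 1/524.218940 = 0.0019.

0.0019


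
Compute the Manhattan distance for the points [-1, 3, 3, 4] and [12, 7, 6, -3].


d = sum of absolute differences: |-1-12|=13 + |3-7|=4 + |3-6|=3 + |4--3|=7 = 27.

27


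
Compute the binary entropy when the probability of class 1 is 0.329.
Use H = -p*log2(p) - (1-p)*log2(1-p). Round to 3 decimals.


H = -0.329*log2(0.329) - 0.671*log2(0.671) = 0.914.

0.914


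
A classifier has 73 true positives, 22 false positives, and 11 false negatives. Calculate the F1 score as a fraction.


Precision = 73/95 = 73/95. Recall = 73/84 = 73/84. F1 = 2*P*R/(P+R) = 146/179.

146/179


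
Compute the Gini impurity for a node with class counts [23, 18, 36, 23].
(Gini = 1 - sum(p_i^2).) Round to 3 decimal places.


Total = 100. Proportions: 23/100, 18/100, 36/100, 23/100. sum(p_i^2) = 0.2678. Gini = 1 - 0.2678 = 0.7322, which rounds to 0.732.

0.732


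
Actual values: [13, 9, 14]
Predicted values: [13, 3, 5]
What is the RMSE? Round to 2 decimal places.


MSE = 39.0000. RMSE = sqrt(39.0000) = 6.24.

6.24


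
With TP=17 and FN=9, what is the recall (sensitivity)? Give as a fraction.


Recall = TP / (TP + FN) = 17 / 26 = 17/26.

17/26


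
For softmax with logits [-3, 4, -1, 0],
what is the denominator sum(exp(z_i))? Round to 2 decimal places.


Denom = e^-3=0.0498 + e^4=54.5982 + e^-1=0.3679 + e^0=1.0000. Sum = 56.0159, which rounds to 56.02.

56.02


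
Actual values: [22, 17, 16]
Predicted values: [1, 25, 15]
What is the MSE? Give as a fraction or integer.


MSE = (1/3) * ((22-1)^2=441 + (17-25)^2=64 + (16-15)^2=1). Sum = 506. MSE = 506/3.

506/3


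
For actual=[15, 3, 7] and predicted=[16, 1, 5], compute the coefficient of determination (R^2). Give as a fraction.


Mean(y) = 25/3. SS_res = 9. SS_tot = 224/3. R^2 = 1 - 9/(224/3) = 197/224.

197/224


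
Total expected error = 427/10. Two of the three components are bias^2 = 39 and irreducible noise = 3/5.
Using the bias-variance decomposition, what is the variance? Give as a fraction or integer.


Total error = bias^2 + variance + irreducible noise. So variance = 427/10 - 39 - 3/5 = 31/10.

31/10


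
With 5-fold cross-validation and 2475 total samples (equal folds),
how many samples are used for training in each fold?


Each validation fold has 2475/5 = 495 samples. Training set = 2475 - 495 = 1980.

1980


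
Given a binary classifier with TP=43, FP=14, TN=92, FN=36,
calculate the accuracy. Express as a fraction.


Accuracy = (TP + TN) / (TP + TN + FP + FN) = (43 + 92) / 185 = 27/37.

27/37


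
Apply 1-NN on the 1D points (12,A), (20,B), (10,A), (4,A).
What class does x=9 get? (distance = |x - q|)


Distances: |12-9|=3, |20-9|=11, |10-9|=1, |4-9|=5. 1 nearest: (10,A). Counts: {'A': 1}. Majority class: A.

A


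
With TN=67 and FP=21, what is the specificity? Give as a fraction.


Specificity = TN / (TN + FP) = 67 / 88 = 67/88.

67/88


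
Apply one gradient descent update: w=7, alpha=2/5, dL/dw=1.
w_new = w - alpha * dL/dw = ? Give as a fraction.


w_new = 7 - 2/5 * 1 = 7 - 2/5 = 33/5.

33/5


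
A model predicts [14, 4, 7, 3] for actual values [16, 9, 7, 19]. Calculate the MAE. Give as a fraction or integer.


MAE = (1/4) * (|16-14|=2 + |9-4|=5 + |7-7|=0 + |19-3|=16). Sum = 23. MAE = 23/4.

23/4


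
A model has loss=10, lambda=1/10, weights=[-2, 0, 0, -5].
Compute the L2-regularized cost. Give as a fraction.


L2 sq norm = sum(w^2) = 29. J = 10 + 1/10 * 29 = 129/10.

129/10


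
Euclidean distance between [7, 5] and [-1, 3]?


d = sqrt(sum of squared differences). (7--1)^2=64, (5-3)^2=4. Sum = 68.

sqrt(68)


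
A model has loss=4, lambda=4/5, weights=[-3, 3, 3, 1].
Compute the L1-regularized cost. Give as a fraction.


L1 norm = sum(|w|) = 10. J = 4 + 4/5 * 10 = 12.

12


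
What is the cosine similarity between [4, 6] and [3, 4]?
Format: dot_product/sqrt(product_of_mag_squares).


dot = 36. |a|^2 = 52, |b|^2 = 25. cos = 36/sqrt(1300).

36/sqrt(1300)


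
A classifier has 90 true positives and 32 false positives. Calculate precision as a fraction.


Precision = TP / (TP + FP) = 90 / 122 = 45/61.

45/61


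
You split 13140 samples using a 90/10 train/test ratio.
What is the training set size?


Test set = 13140 * 10% = 1314. Training set = 13140 - 1314 = 11826.

11826


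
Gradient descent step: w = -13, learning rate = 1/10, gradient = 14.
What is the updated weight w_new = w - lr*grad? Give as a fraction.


w_new = -13 - 1/10 * 14 = -13 - 7/5 = -72/5.

-72/5


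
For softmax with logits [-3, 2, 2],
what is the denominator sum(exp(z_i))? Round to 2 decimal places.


Denom = e^-3=0.0498 + e^2=7.3891 + e^2=7.3891. Sum = 14.8280, which rounds to 14.83.

14.83


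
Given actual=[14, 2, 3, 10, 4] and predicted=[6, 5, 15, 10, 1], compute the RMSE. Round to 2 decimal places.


MSE = 45.2000. RMSE = sqrt(45.2000) = 6.72.

6.72


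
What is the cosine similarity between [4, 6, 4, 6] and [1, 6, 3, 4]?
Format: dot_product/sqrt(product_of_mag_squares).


dot = 76. |a|^2 = 104, |b|^2 = 62. cos = 76/sqrt(6448).

76/sqrt(6448)


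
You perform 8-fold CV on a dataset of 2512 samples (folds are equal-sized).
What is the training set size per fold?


Each validation fold has 2512/8 = 314 samples. Training set = 2512 - 314 = 2198.

2198


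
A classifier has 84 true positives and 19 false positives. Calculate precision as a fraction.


Precision = TP / (TP + FP) = 84 / 103 = 84/103.

84/103


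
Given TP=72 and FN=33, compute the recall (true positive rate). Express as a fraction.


Recall = TP / (TP + FN) = 72 / 105 = 24/35.

24/35


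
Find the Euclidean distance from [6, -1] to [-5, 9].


d = sqrt(sum of squared differences). (6--5)^2=121, (-1-9)^2=100. Sum = 221.

sqrt(221)


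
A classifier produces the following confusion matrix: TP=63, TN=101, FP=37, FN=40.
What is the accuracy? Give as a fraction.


Accuracy = (TP + TN) / (TP + TN + FP + FN) = (63 + 101) / 241 = 164/241.

164/241


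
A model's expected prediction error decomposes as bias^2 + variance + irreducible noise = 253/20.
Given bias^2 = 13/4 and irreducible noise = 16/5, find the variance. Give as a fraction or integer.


Total error = bias^2 + variance + irreducible noise. So variance = 253/20 - 13/4 - 16/5 = 31/5.

31/5


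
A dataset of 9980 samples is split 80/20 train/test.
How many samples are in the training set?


Test set = 9980 * 20% = 1996. Training set = 9980 - 1996 = 7984.

7984


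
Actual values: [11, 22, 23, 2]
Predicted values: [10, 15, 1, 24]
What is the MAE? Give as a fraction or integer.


MAE = (1/4) * (|11-10|=1 + |22-15|=7 + |23-1|=22 + |2-24|=22). Sum = 52. MAE = 13.

13


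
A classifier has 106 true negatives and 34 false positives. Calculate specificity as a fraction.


Specificity = TN / (TN + FP) = 106 / 140 = 53/70.

53/70


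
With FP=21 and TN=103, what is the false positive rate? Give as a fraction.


FPR = FP / (FP + TN) = 21 / 124 = 21/124.

21/124
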